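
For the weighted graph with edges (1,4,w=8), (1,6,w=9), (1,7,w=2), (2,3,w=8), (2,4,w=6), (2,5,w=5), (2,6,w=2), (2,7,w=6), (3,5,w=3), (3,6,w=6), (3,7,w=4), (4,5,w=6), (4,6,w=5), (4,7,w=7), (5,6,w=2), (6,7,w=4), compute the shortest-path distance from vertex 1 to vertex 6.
6 (path: 1 -> 7 -> 6; weights 2 + 4 = 6)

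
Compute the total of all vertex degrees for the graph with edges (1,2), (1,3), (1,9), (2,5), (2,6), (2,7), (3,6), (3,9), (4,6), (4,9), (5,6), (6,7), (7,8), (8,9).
28 (handshake: sum of degrees = 2|E| = 2 x 14 = 28)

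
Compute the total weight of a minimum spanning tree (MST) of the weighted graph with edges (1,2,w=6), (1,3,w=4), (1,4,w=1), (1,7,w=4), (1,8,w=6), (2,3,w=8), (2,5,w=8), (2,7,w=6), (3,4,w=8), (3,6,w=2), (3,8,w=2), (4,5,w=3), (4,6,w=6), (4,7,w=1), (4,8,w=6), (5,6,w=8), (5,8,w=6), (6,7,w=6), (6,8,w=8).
19 (MST edges: (1,2,w=6), (1,3,w=4), (1,4,w=1), (3,6,w=2), (3,8,w=2), (4,5,w=3), (4,7,w=1); sum of weights 6 + 4 + 1 + 2 + 2 + 3 + 1 = 19)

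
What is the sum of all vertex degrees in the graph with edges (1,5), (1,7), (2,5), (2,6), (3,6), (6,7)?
12 (handshake: sum of degrees = 2|E| = 2 x 6 = 12)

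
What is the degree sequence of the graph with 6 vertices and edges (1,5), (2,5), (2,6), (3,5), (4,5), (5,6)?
[5, 2, 2, 1, 1, 1] (degrees: deg(1)=1, deg(2)=2, deg(3)=1, deg(4)=1, deg(5)=5, deg(6)=2)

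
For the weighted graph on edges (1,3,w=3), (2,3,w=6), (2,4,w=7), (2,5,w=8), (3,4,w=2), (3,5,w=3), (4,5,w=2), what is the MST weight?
13 (MST edges: (1,3,w=3), (2,3,w=6), (3,4,w=2), (4,5,w=2); sum of weights 3 + 6 + 2 + 2 = 13)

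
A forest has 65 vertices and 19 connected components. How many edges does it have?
46 (Each of the 19 component trees on V_i vertices has V_i - 1 edges; summing gives V - C = 65 - 19 = 46)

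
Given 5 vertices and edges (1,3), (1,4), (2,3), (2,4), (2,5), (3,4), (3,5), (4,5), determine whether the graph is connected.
Yes (BFS from 1 visits [1, 3, 4, 2, 5] — all 5 vertices reached)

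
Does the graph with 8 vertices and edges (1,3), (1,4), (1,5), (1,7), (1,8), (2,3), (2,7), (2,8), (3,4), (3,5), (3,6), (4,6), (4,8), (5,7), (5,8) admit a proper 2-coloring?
No (odd cycle of length 3: 3 -> 1 -> 5 -> 3)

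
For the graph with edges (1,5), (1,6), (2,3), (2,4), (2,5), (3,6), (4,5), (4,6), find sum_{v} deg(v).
16 (handshake: sum of degrees = 2|E| = 2 x 8 = 16)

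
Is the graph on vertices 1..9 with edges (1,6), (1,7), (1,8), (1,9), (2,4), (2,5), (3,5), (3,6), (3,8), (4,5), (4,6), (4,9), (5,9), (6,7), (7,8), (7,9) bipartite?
No (odd cycle of length 3: 7 -> 1 -> 6 -> 7)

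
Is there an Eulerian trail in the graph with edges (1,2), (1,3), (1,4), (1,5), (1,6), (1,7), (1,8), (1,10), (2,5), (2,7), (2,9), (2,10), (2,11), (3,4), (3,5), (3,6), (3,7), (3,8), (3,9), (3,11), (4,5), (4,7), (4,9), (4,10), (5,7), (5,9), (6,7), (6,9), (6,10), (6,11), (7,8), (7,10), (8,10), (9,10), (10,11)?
Yes — and in fact it has an Eulerian circuit (the graph is connected and all 11 vertices have even degree)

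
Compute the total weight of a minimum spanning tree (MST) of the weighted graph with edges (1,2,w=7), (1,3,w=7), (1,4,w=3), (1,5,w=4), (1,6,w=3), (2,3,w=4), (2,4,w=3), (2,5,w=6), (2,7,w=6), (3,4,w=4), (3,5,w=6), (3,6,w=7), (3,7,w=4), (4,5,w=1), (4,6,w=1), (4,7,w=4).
16 (MST edges: (1,4,w=3), (2,3,w=4), (2,4,w=3), (3,7,w=4), (4,5,w=1), (4,6,w=1); sum of weights 3 + 4 + 3 + 4 + 1 + 1 = 16)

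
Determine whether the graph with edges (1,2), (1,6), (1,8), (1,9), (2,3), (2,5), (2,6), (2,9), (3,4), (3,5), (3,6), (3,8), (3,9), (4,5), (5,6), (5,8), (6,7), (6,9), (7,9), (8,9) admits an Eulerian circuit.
No (2 vertices have odd degree: {2, 5}; Eulerian circuit requires 0)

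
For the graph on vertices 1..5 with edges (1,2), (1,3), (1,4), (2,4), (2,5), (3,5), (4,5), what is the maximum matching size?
2 (matching: (1,4), (2,5); upper bound floor(n/2) = floor(5/2) = 2)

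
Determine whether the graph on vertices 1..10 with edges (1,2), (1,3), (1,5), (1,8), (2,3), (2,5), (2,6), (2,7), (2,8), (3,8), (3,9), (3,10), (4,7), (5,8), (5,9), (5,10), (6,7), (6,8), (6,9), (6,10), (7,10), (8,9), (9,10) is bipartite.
No (odd cycle of length 3: 2 -> 1 -> 3 -> 2)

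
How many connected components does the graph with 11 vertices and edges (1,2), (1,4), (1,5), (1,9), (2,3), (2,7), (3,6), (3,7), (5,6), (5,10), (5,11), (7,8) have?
1 (components: {1, 2, 3, 4, 5, 6, 7, 8, 9, 10, 11})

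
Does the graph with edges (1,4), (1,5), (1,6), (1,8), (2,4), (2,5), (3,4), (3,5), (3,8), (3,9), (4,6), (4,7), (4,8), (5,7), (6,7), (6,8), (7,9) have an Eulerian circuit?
Yes (the graph is connected and all 9 vertices have even degree)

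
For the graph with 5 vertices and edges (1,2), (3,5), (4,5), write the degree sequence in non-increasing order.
[2, 1, 1, 1, 1] (degrees: deg(1)=1, deg(2)=1, deg(3)=1, deg(4)=1, deg(5)=2)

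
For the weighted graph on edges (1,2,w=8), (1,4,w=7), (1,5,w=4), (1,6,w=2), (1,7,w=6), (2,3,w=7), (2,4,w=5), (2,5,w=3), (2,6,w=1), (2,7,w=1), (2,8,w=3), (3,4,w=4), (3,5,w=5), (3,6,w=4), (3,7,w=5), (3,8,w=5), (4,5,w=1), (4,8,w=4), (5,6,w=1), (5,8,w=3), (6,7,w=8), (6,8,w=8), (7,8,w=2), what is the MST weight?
12 (MST edges: (1,6,w=2), (2,6,w=1), (2,7,w=1), (3,6,w=4), (4,5,w=1), (5,6,w=1), (7,8,w=2); sum of weights 2 + 1 + 1 + 4 + 1 + 1 + 2 = 12)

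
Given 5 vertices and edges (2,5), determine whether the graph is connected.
No, it has 4 components: {1}, {2, 5}, {3}, {4}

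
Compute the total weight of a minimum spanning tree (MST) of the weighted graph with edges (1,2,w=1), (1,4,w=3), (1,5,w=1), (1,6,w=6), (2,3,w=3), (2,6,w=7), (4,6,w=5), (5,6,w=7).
13 (MST edges: (1,2,w=1), (1,4,w=3), (1,5,w=1), (2,3,w=3), (4,6,w=5); sum of weights 1 + 3 + 1 + 3 + 5 = 13)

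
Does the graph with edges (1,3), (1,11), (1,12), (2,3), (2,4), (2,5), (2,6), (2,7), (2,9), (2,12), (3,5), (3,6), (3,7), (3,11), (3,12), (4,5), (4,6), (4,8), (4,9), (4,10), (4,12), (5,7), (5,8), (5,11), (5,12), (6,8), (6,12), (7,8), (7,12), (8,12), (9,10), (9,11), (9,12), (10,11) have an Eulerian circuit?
No (12 vertices have odd degree: {1, 2, 3, 4, 5, 6, 7, 8, 9, 10, 11, 12}; Eulerian circuit requires 0)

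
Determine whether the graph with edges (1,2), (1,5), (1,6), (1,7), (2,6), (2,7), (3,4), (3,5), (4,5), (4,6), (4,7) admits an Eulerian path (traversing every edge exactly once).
No (4 vertices have odd degree: {2, 5, 6, 7}; Eulerian path requires 0 or 2)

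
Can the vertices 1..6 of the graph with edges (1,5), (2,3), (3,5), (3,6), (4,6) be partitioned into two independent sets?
Yes. Partition: {1, 3, 4}, {2, 5, 6}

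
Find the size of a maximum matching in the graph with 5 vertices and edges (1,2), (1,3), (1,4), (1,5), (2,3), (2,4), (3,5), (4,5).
2 (matching: (1,5), (2,4); upper bound floor(n/2) = floor(5/2) = 2)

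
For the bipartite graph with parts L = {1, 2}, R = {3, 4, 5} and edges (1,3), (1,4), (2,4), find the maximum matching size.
2 (matching: (1,3), (2,4); upper bound min(|L|,|R|) = min(2,3) = 2)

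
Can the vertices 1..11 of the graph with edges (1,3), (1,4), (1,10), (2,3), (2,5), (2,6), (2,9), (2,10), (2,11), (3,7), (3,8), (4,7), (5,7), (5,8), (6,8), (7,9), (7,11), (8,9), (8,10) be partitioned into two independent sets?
Yes. Partition: {1, 2, 7, 8}, {3, 4, 5, 6, 9, 10, 11}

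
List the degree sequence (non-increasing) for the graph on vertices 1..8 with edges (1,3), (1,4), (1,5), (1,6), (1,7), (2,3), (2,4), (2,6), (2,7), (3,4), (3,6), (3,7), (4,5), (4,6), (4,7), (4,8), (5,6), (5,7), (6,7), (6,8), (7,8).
[7, 7, 7, 5, 5, 4, 4, 3] (degrees: deg(1)=5, deg(2)=4, deg(3)=5, deg(4)=7, deg(5)=4, deg(6)=7, deg(7)=7, deg(8)=3)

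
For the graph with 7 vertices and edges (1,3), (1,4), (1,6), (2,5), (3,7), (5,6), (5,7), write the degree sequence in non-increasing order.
[3, 3, 2, 2, 2, 1, 1] (degrees: deg(1)=3, deg(2)=1, deg(3)=2, deg(4)=1, deg(5)=3, deg(6)=2, deg(7)=2)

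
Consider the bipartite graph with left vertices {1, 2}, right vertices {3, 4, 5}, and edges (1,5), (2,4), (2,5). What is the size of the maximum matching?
2 (matching: (1,5), (2,4); upper bound min(|L|,|R|) = min(2,3) = 2)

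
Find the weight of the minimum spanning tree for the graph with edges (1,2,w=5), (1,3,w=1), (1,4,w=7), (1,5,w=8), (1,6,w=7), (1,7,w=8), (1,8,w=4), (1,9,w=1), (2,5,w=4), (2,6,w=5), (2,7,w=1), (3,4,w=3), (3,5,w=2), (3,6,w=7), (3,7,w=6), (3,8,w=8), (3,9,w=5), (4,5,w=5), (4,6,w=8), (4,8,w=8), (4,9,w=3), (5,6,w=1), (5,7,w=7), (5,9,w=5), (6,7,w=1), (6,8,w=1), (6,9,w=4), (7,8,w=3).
11 (MST edges: (1,3,w=1), (1,9,w=1), (2,7,w=1), (3,4,w=3), (3,5,w=2), (5,6,w=1), (6,7,w=1), (6,8,w=1); sum of weights 1 + 1 + 1 + 3 + 2 + 1 + 1 + 1 = 11)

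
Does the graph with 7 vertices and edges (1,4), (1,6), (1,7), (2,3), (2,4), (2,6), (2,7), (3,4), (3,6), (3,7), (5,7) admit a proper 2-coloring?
No (odd cycle of length 3: 2 -> 6 -> 3 -> 2)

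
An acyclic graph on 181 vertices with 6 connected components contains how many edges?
175 (Each of the 6 component trees on V_i vertices has V_i - 1 edges; summing gives V - C = 181 - 6 = 175)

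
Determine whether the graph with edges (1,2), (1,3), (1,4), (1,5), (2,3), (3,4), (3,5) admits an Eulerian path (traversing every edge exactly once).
Yes — and in fact it has an Eulerian circuit (the graph is connected and all 5 vertices have even degree)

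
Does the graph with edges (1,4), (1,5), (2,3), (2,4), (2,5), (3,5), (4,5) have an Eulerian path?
Yes (the graph is connected and exactly 2 vertices have odd degree: {2, 4}; any Eulerian path must start and end at those)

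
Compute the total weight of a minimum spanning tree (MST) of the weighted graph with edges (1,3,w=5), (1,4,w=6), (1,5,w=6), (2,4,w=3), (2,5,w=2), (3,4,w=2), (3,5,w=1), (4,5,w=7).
10 (MST edges: (1,3,w=5), (2,5,w=2), (3,4,w=2), (3,5,w=1); sum of weights 5 + 2 + 2 + 1 = 10)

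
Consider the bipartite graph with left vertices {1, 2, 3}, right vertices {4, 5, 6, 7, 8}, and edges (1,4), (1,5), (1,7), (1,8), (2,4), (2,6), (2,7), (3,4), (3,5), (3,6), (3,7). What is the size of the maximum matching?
3 (matching: (1,8), (2,7), (3,6); upper bound min(|L|,|R|) = min(3,5) = 3)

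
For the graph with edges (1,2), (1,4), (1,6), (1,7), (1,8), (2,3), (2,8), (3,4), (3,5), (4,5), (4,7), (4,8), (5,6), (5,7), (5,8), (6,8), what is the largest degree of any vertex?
5 (attained at vertices 1, 4, 5, 8)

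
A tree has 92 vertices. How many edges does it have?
91 (A tree on V vertices has V - 1 edges, so 92 - 1 = 91)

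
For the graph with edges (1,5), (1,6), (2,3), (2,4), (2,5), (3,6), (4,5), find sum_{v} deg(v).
14 (handshake: sum of degrees = 2|E| = 2 x 7 = 14)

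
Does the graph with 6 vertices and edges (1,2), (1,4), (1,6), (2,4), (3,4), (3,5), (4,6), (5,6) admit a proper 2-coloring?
No (odd cycle of length 3: 4 -> 1 -> 6 -> 4)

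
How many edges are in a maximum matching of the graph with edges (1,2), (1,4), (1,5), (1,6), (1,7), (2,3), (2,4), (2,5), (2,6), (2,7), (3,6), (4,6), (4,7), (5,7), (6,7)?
3 (matching: (1,6), (2,5), (4,7); upper bound floor(n/2) = floor(7/2) = 3)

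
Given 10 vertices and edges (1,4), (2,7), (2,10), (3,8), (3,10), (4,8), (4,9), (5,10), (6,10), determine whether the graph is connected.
Yes (BFS from 1 visits [1, 4, 8, 9, 3, 10, 2, 5, 6, 7] — all 10 vertices reached)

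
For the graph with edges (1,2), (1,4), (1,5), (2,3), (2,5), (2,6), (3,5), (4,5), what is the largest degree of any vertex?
4 (attained at vertices 2, 5)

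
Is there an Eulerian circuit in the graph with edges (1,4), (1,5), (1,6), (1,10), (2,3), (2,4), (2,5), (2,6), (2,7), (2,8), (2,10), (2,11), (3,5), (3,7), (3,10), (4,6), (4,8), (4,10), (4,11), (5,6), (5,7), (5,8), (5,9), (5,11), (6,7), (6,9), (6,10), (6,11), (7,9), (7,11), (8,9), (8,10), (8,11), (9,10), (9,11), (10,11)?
Yes (the graph is connected and all 11 vertices have even degree)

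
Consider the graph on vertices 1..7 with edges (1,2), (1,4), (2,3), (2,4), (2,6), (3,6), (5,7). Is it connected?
No, it has 2 components: {1, 2, 3, 4, 6}, {5, 7}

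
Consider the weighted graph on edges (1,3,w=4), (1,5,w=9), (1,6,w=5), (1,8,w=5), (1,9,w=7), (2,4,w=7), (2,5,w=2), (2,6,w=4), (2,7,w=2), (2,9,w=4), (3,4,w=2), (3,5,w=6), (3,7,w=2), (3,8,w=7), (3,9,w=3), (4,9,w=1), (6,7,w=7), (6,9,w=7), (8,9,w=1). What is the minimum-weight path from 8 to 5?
7 (path: 8 -> 9 -> 2 -> 5; weights 1 + 4 + 2 = 7)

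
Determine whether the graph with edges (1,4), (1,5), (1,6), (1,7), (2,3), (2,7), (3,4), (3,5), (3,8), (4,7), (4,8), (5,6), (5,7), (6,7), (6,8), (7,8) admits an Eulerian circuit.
Yes (the graph is connected and all 8 vertices have even degree)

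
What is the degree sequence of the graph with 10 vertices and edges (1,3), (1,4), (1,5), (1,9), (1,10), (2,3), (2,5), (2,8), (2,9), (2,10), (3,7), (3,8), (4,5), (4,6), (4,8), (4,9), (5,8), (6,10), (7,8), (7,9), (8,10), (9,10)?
[6, 5, 5, 5, 5, 5, 4, 4, 3, 2] (degrees: deg(1)=5, deg(2)=5, deg(3)=4, deg(4)=5, deg(5)=4, deg(6)=2, deg(7)=3, deg(8)=6, deg(9)=5, deg(10)=5)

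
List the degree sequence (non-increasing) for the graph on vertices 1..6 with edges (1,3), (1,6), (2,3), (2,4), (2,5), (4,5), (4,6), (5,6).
[3, 3, 3, 3, 2, 2] (degrees: deg(1)=2, deg(2)=3, deg(3)=2, deg(4)=3, deg(5)=3, deg(6)=3)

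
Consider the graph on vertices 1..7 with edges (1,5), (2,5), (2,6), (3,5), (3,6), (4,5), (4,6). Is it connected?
No, it has 2 components: {1, 2, 3, 4, 5, 6}, {7}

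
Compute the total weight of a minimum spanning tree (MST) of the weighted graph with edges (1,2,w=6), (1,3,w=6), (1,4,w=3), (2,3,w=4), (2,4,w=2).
9 (MST edges: (1,4,w=3), (2,3,w=4), (2,4,w=2); sum of weights 3 + 4 + 2 = 9)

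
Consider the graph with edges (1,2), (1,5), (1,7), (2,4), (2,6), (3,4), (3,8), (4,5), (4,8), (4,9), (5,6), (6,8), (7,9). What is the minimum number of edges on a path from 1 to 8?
3 (path: 1 -> 2 -> 4 -> 8, 3 edges)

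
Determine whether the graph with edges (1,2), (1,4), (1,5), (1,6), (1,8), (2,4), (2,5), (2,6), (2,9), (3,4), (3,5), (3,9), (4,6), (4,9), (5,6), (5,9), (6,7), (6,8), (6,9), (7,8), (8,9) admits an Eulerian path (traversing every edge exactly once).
No (6 vertices have odd degree: {1, 2, 3, 4, 5, 6}; Eulerian path requires 0 or 2)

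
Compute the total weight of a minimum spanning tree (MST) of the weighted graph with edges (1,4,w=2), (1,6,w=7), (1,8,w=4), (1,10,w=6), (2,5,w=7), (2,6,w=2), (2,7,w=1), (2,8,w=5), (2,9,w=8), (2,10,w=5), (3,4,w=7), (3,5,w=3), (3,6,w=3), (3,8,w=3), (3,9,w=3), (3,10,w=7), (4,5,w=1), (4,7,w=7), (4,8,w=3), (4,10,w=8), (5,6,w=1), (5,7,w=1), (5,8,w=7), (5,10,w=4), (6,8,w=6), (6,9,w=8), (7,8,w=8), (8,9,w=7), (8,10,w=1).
16 (MST edges: (1,4,w=2), (2,7,w=1), (3,5,w=3), (3,8,w=3), (3,9,w=3), (4,5,w=1), (5,6,w=1), (5,7,w=1), (8,10,w=1); sum of weights 2 + 1 + 3 + 3 + 3 + 1 + 1 + 1 + 1 = 16)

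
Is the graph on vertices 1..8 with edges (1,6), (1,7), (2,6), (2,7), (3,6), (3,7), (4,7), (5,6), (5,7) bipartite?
Yes. Partition: {1, 2, 3, 4, 5, 8}, {6, 7}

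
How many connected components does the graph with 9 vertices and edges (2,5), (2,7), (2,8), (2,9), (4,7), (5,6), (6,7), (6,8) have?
3 (components: {1}, {2, 4, 5, 6, 7, 8, 9}, {3})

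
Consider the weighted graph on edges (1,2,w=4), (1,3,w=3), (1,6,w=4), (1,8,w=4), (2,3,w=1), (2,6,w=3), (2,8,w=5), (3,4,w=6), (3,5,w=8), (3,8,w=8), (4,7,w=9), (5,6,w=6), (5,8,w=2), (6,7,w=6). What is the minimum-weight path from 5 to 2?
7 (path: 5 -> 8 -> 2; weights 2 + 5 = 7)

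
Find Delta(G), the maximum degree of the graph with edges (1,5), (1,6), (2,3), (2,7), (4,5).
2 (attained at vertices 1, 2, 5)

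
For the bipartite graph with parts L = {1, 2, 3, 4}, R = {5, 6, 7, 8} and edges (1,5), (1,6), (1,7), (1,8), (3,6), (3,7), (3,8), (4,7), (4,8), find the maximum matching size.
3 (matching: (1,8), (3,6), (4,7); upper bound min(|L|,|R|) = min(4,4) = 4)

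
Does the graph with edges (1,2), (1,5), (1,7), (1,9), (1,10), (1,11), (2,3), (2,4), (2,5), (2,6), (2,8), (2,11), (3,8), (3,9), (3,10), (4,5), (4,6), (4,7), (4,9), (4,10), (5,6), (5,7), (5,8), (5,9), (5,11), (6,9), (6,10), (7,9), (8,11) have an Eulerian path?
Yes (the graph is connected and exactly 2 vertices have odd degree: {2, 6}; any Eulerian path must start and end at those)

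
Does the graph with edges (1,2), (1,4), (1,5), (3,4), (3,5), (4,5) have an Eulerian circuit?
No (4 vertices have odd degree: {1, 2, 4, 5}; Eulerian circuit requires 0)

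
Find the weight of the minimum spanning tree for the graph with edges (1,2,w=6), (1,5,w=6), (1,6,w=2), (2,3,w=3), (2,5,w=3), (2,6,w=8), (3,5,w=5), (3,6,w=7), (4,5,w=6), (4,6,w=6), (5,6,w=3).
17 (MST edges: (1,6,w=2), (2,3,w=3), (2,5,w=3), (4,5,w=6), (5,6,w=3); sum of weights 2 + 3 + 3 + 6 + 3 = 17)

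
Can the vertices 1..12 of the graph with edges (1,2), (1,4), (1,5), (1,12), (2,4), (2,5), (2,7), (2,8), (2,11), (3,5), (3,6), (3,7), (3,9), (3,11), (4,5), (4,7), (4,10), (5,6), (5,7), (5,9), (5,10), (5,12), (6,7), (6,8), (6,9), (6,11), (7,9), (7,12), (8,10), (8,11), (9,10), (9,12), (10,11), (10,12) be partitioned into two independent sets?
No (odd cycle of length 3: 4 -> 1 -> 2 -> 4)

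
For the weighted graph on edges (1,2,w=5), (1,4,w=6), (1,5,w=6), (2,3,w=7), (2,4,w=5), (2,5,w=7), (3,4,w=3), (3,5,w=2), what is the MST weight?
15 (MST edges: (1,2,w=5), (2,4,w=5), (3,4,w=3), (3,5,w=2); sum of weights 5 + 5 + 3 + 2 = 15)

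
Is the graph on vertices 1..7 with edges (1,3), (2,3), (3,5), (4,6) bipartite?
Yes. Partition: {1, 2, 4, 5, 7}, {3, 6}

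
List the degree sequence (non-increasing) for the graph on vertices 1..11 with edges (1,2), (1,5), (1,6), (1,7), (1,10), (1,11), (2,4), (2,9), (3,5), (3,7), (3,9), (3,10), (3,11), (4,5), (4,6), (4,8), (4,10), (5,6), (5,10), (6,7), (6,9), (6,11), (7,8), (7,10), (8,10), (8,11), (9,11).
[6, 6, 6, 5, 5, 5, 5, 5, 4, 4, 3] (degrees: deg(1)=6, deg(2)=3, deg(3)=5, deg(4)=5, deg(5)=5, deg(6)=6, deg(7)=5, deg(8)=4, deg(9)=4, deg(10)=6, deg(11)=5)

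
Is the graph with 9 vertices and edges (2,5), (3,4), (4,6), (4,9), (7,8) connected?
No, it has 4 components: {1}, {2, 5}, {3, 4, 6, 9}, {7, 8}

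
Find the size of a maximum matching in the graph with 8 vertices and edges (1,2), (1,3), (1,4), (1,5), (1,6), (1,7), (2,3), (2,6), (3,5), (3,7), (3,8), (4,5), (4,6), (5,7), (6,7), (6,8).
4 (matching: (1,7), (2,6), (3,8), (4,5); upper bound floor(n/2) = floor(8/2) = 4)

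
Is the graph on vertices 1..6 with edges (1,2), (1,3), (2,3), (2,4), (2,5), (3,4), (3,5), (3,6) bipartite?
No (odd cycle of length 3: 2 -> 1 -> 3 -> 2)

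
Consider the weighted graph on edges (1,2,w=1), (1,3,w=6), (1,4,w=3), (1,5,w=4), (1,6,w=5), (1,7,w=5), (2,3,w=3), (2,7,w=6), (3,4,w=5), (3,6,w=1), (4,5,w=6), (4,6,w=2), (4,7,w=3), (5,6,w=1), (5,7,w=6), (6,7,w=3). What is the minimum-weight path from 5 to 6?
1 (path: 5 -> 6; weights 1 = 1)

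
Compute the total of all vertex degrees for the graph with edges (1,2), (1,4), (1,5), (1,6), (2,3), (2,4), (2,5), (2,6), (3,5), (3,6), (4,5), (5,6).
24 (handshake: sum of degrees = 2|E| = 2 x 12 = 24)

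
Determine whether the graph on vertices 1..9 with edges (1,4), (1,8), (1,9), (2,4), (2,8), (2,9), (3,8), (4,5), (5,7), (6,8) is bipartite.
Yes. Partition: {1, 2, 3, 5, 6}, {4, 7, 8, 9}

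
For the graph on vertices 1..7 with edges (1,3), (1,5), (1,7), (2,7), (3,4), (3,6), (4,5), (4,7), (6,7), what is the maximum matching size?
3 (matching: (1,7), (3,6), (4,5); upper bound floor(n/2) = floor(7/2) = 3)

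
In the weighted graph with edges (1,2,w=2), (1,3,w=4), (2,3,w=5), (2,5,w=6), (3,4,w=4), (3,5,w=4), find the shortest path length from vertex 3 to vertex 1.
4 (path: 3 -> 1; weights 4 = 4)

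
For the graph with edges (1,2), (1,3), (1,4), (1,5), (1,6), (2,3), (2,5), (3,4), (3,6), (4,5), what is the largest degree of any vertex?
5 (attained at vertex 1)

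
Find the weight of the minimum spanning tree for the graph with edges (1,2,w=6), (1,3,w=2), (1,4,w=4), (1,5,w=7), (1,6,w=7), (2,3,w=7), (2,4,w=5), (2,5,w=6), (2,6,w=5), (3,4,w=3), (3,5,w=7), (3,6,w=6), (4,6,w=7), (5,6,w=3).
18 (MST edges: (1,3,w=2), (2,4,w=5), (2,6,w=5), (3,4,w=3), (5,6,w=3); sum of weights 2 + 5 + 5 + 3 + 3 = 18)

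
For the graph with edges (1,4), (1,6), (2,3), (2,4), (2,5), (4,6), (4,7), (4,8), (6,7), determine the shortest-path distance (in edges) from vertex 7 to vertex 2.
2 (path: 7 -> 4 -> 2, 2 edges)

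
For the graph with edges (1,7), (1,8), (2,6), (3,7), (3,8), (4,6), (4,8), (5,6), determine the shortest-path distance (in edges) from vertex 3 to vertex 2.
4 (path: 3 -> 8 -> 4 -> 6 -> 2, 4 edges)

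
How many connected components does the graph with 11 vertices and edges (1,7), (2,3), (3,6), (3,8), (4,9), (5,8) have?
5 (components: {1, 7}, {2, 3, 5, 6, 8}, {4, 9}, {10}, {11})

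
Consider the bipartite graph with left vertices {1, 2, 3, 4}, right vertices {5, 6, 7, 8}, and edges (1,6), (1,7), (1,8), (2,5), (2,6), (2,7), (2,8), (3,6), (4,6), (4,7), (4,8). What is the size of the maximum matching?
4 (matching: (1,8), (2,5), (3,6), (4,7); upper bound min(|L|,|R|) = min(4,4) = 4)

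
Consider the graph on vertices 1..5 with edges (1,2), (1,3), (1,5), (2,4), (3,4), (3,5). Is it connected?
Yes (BFS from 1 visits [1, 2, 3, 5, 4] — all 5 vertices reached)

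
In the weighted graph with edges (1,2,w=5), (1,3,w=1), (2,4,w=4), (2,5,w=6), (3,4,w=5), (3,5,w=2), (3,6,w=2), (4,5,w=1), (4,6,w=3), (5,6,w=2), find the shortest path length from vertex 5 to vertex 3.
2 (path: 5 -> 3; weights 2 = 2)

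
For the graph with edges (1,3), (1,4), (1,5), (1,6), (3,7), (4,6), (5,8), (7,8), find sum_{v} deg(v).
16 (handshake: sum of degrees = 2|E| = 2 x 8 = 16)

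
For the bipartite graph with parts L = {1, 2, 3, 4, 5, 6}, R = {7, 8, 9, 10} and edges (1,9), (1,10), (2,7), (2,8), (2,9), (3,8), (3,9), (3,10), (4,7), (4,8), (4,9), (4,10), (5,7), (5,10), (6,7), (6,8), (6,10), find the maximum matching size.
4 (matching: (1,10), (2,9), (3,8), (4,7); upper bound min(|L|,|R|) = min(6,4) = 4)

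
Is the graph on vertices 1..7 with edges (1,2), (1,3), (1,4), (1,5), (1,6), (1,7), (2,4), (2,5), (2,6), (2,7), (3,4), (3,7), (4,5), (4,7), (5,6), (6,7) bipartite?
No (odd cycle of length 3: 4 -> 1 -> 2 -> 4)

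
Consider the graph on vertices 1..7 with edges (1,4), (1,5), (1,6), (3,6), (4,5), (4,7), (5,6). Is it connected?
No, it has 2 components: {1, 3, 4, 5, 6, 7}, {2}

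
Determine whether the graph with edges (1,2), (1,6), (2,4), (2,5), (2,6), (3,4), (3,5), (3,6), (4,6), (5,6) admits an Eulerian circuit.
No (4 vertices have odd degree: {3, 4, 5, 6}; Eulerian circuit requires 0)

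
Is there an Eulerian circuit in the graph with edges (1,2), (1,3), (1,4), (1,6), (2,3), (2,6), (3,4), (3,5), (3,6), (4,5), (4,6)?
No (2 vertices have odd degree: {2, 3}; Eulerian circuit requires 0)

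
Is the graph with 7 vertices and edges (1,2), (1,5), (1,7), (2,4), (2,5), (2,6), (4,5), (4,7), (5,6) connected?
No, it has 2 components: {1, 2, 4, 5, 6, 7}, {3}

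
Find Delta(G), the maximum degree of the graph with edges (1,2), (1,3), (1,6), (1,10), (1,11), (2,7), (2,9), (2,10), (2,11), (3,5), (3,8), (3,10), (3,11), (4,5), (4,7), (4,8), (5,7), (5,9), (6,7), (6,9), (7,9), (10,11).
5 (attained at vertices 1, 2, 3, 7)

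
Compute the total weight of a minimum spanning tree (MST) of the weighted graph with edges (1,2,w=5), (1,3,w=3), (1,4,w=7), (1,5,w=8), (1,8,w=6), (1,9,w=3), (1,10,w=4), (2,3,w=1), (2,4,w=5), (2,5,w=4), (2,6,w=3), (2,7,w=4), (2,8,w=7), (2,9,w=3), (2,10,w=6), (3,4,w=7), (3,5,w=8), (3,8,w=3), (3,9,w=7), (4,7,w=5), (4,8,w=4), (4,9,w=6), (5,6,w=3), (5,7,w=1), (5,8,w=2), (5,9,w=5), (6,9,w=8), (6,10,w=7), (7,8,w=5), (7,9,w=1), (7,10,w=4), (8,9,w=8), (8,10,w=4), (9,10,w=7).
22 (MST edges: (1,3,w=3), (1,9,w=3), (1,10,w=4), (2,3,w=1), (2,6,w=3), (4,8,w=4), (5,7,w=1), (5,8,w=2), (7,9,w=1); sum of weights 3 + 3 + 4 + 1 + 3 + 4 + 1 + 2 + 1 = 22)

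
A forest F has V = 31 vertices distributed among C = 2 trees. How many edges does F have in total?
29 (Each of the 2 component trees on V_i vertices has V_i - 1 edges; summing gives V - C = 31 - 2 = 29)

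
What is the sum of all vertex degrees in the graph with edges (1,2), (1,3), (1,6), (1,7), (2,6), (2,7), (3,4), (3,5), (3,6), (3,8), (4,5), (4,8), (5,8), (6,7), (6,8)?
30 (handshake: sum of degrees = 2|E| = 2 x 15 = 30)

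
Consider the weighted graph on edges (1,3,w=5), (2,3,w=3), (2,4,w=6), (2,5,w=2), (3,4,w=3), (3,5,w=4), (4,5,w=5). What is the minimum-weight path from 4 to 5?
5 (path: 4 -> 5; weights 5 = 5)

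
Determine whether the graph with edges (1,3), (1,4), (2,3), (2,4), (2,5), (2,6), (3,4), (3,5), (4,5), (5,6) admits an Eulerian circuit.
Yes (the graph is connected and all 6 vertices have even degree)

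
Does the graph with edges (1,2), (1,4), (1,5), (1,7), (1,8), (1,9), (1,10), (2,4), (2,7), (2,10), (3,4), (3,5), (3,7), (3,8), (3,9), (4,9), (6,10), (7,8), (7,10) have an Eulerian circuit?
No (6 vertices have odd degree: {1, 3, 6, 7, 8, 9}; Eulerian circuit requires 0)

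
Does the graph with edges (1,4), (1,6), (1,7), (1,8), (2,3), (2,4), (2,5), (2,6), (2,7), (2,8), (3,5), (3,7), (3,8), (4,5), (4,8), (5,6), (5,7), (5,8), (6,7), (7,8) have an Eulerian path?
Yes — and in fact it has an Eulerian circuit (the graph is connected and all 8 vertices have even degree)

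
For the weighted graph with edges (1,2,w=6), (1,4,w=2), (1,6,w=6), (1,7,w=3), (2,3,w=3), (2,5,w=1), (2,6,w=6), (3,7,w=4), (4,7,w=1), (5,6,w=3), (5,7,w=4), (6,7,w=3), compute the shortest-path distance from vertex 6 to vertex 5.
3 (path: 6 -> 5; weights 3 = 3)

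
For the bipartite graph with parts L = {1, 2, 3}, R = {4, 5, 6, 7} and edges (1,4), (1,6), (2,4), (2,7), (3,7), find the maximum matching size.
3 (matching: (1,6), (2,4), (3,7); upper bound min(|L|,|R|) = min(3,4) = 3)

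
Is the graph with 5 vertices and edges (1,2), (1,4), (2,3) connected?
No, it has 2 components: {1, 2, 3, 4}, {5}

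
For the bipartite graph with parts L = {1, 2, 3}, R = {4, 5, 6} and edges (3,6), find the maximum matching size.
1 (matching: (3,6); upper bound min(|L|,|R|) = min(3,3) = 3)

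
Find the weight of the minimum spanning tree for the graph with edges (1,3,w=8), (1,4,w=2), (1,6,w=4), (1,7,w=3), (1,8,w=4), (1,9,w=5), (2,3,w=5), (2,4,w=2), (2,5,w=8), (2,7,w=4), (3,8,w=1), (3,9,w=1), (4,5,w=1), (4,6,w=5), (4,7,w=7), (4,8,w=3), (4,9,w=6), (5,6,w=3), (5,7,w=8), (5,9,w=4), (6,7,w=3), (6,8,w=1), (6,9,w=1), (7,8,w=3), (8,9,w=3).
14 (MST edges: (1,4,w=2), (1,7,w=3), (2,4,w=2), (3,8,w=1), (3,9,w=1), (4,5,w=1), (4,8,w=3), (6,9,w=1); sum of weights 2 + 3 + 2 + 1 + 1 + 1 + 3 + 1 = 14)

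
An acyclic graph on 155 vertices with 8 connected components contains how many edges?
147 (Each of the 8 component trees on V_i vertices has V_i - 1 edges; summing gives V - C = 155 - 8 = 147)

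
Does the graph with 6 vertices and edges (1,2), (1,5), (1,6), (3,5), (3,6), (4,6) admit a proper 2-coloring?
Yes. Partition: {1, 3, 4}, {2, 5, 6}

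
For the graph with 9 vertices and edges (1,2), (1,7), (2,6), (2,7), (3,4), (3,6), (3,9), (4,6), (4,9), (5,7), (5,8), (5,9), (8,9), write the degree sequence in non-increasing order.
[4, 3, 3, 3, 3, 3, 3, 2, 2] (degrees: deg(1)=2, deg(2)=3, deg(3)=3, deg(4)=3, deg(5)=3, deg(6)=3, deg(7)=3, deg(8)=2, deg(9)=4)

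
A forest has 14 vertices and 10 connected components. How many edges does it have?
4 (Each of the 10 component trees on V_i vertices has V_i - 1 edges; summing gives V - C = 14 - 10 = 4)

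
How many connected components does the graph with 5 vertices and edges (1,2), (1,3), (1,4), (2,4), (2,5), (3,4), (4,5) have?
1 (components: {1, 2, 3, 4, 5})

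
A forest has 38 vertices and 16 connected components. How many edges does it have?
22 (Each of the 16 component trees on V_i vertices has V_i - 1 edges; summing gives V - C = 38 - 16 = 22)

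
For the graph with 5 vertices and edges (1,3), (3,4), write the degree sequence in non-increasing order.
[2, 1, 1, 0, 0] (degrees: deg(1)=1, deg(2)=0, deg(3)=2, deg(4)=1, deg(5)=0)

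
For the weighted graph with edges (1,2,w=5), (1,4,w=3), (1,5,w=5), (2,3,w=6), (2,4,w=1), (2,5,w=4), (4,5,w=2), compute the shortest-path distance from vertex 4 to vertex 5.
2 (path: 4 -> 5; weights 2 = 2)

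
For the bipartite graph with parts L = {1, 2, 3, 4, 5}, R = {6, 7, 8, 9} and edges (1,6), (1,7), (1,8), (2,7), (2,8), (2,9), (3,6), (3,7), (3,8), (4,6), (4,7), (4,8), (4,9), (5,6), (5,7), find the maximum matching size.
4 (matching: (1,8), (2,9), (3,7), (4,6); upper bound min(|L|,|R|) = min(5,4) = 4)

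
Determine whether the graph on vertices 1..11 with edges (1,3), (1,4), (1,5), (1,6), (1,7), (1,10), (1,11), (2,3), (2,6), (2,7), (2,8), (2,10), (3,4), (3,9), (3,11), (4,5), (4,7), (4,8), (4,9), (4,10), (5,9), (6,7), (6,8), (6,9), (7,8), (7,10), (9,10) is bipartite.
No (odd cycle of length 3: 6 -> 1 -> 7 -> 6)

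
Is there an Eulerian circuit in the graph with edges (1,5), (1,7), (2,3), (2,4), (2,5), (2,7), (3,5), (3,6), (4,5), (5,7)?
No (4 vertices have odd degree: {3, 5, 6, 7}; Eulerian circuit requires 0)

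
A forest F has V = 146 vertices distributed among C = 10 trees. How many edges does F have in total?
136 (Each of the 10 component trees on V_i vertices has V_i - 1 edges; summing gives V - C = 146 - 10 = 136)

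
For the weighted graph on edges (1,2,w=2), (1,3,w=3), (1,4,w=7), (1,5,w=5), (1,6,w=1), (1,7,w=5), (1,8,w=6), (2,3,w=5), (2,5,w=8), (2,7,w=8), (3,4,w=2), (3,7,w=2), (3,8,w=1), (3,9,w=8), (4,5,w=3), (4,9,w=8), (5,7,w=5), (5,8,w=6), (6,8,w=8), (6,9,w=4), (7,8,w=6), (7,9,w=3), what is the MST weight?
17 (MST edges: (1,2,w=2), (1,3,w=3), (1,6,w=1), (3,4,w=2), (3,7,w=2), (3,8,w=1), (4,5,w=3), (7,9,w=3); sum of weights 2 + 3 + 1 + 2 + 2 + 1 + 3 + 3 = 17)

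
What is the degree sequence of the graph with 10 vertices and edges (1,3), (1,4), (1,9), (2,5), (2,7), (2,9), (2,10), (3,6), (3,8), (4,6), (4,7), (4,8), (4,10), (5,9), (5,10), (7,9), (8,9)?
[5, 5, 4, 3, 3, 3, 3, 3, 3, 2] (degrees: deg(1)=3, deg(2)=4, deg(3)=3, deg(4)=5, deg(5)=3, deg(6)=2, deg(7)=3, deg(8)=3, deg(9)=5, deg(10)=3)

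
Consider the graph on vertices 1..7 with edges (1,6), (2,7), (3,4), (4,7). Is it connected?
No, it has 3 components: {1, 6}, {2, 3, 4, 7}, {5}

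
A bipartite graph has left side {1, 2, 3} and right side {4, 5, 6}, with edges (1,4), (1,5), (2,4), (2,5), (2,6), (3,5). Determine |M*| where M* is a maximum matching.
3 (matching: (1,4), (2,6), (3,5); upper bound min(|L|,|R|) = min(3,3) = 3)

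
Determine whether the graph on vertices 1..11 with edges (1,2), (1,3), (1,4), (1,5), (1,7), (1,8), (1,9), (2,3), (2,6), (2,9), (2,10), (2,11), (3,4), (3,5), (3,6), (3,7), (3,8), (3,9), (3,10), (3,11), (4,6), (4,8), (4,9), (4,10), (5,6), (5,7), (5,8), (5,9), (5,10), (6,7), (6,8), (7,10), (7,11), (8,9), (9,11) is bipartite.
No (odd cycle of length 3: 7 -> 1 -> 3 -> 7)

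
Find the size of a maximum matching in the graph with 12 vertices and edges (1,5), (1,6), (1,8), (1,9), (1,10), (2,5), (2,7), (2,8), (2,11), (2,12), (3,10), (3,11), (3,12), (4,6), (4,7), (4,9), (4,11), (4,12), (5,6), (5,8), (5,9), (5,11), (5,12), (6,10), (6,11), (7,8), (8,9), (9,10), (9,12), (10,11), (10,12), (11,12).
6 (matching: (1,6), (2,12), (3,11), (4,7), (5,8), (9,10); upper bound floor(n/2) = floor(12/2) = 6)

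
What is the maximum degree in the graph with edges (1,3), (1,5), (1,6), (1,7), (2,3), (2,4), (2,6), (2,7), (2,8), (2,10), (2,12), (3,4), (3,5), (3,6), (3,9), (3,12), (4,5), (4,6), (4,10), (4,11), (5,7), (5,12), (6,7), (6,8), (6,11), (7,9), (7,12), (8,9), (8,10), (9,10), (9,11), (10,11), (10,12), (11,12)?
7 (attained at vertices 2, 3, 6)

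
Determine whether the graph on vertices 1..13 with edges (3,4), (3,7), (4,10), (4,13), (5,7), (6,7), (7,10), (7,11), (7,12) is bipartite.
Yes. Partition: {1, 2, 3, 5, 6, 8, 9, 10, 11, 12, 13}, {4, 7}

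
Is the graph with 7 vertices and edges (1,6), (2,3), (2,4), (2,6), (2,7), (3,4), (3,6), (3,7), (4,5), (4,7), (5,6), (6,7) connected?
Yes (BFS from 1 visits [1, 6, 2, 3, 5, 7, 4] — all 7 vertices reached)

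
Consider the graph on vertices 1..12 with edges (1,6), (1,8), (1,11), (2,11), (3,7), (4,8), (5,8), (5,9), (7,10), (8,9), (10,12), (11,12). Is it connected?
Yes (BFS from 1 visits [1, 6, 8, 11, 4, 5, 9, 2, 12, 10, 7, 3] — all 12 vertices reached)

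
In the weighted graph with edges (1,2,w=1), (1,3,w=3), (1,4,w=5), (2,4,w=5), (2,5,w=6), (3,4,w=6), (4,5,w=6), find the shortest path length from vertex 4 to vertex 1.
5 (path: 4 -> 1; weights 5 = 5)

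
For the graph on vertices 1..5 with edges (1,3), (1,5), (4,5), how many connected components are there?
2 (components: {1, 3, 4, 5}, {2})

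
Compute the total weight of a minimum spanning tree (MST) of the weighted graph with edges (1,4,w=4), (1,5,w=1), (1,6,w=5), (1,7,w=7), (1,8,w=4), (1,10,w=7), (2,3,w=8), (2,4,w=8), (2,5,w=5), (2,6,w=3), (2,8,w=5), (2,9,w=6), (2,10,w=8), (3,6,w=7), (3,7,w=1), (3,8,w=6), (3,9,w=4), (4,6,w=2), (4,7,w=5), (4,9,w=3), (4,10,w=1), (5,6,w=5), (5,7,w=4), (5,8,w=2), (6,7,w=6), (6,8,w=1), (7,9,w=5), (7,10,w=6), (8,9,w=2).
17 (MST edges: (1,5,w=1), (2,6,w=3), (3,7,w=1), (3,9,w=4), (4,6,w=2), (4,10,w=1), (5,8,w=2), (6,8,w=1), (8,9,w=2); sum of weights 1 + 3 + 1 + 4 + 2 + 1 + 2 + 1 + 2 = 17)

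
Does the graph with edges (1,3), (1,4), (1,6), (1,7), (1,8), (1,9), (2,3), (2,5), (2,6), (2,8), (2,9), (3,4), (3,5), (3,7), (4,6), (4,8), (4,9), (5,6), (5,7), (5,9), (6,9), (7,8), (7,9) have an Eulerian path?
No (6 vertices have odd degree: {2, 3, 4, 5, 6, 7}; Eulerian path requires 0 or 2)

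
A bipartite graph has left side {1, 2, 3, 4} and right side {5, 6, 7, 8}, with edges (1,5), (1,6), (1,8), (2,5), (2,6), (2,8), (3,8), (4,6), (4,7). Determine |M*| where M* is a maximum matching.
4 (matching: (1,5), (2,6), (3,8), (4,7); upper bound min(|L|,|R|) = min(4,4) = 4)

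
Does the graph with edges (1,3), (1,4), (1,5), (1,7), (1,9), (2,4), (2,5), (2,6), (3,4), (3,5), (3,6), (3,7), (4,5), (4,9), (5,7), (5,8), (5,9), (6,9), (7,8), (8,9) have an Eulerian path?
No (8 vertices have odd degree: {1, 2, 3, 4, 5, 6, 8, 9}; Eulerian path requires 0 or 2)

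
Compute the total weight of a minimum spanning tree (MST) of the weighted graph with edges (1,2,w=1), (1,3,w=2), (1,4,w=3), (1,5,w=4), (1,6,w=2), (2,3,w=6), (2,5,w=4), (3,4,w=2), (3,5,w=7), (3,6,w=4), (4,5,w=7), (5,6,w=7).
11 (MST edges: (1,2,w=1), (1,3,w=2), (1,5,w=4), (1,6,w=2), (3,4,w=2); sum of weights 1 + 2 + 4 + 2 + 2 = 11)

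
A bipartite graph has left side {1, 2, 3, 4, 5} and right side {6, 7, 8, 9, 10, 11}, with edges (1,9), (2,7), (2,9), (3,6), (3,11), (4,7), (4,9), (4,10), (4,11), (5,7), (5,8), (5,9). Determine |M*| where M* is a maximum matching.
5 (matching: (1,9), (2,7), (3,11), (4,10), (5,8); upper bound min(|L|,|R|) = min(5,6) = 5)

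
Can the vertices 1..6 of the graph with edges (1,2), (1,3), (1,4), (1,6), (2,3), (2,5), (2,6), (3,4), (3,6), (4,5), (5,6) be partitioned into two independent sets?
No (odd cycle of length 3: 6 -> 1 -> 2 -> 6)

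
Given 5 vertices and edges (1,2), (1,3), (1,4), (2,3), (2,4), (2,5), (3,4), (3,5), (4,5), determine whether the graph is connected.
Yes (BFS from 1 visits [1, 2, 3, 4, 5] — all 5 vertices reached)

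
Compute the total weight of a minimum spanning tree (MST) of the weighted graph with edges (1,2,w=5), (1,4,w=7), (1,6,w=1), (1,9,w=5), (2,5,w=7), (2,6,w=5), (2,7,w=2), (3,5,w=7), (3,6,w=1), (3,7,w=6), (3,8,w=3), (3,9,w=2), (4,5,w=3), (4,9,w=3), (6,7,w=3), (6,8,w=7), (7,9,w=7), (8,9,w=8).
18 (MST edges: (1,6,w=1), (2,7,w=2), (3,6,w=1), (3,8,w=3), (3,9,w=2), (4,5,w=3), (4,9,w=3), (6,7,w=3); sum of weights 1 + 2 + 1 + 3 + 2 + 3 + 3 + 3 = 18)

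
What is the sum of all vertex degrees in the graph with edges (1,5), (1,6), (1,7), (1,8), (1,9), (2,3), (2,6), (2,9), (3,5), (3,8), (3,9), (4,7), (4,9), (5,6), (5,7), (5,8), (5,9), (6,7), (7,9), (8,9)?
40 (handshake: sum of degrees = 2|E| = 2 x 20 = 40)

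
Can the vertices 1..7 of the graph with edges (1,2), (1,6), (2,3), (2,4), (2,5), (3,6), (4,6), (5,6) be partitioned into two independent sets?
Yes. Partition: {1, 3, 4, 5, 7}, {2, 6}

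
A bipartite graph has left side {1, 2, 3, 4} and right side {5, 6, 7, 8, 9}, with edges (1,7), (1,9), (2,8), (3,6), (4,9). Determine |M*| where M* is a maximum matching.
4 (matching: (1,7), (2,8), (3,6), (4,9); upper bound min(|L|,|R|) = min(4,5) = 4)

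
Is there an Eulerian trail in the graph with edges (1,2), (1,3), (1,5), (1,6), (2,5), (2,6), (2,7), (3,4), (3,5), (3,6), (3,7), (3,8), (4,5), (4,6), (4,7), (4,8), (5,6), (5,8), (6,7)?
Yes (the graph is connected and exactly 2 vertices have odd degree: {4, 8}; any Eulerian path must start and end at those)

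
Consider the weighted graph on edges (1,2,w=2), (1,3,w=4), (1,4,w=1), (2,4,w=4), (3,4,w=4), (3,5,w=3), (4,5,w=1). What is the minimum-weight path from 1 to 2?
2 (path: 1 -> 2; weights 2 = 2)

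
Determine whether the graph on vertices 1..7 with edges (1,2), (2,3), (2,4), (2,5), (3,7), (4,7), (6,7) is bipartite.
Yes. Partition: {1, 3, 4, 5, 6}, {2, 7}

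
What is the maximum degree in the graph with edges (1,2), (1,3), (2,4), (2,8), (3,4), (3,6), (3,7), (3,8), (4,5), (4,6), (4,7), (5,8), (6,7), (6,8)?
5 (attained at vertices 3, 4)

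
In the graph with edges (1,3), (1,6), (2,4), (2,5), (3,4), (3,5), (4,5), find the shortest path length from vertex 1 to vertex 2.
3 (path: 1 -> 3 -> 5 -> 2, 3 edges)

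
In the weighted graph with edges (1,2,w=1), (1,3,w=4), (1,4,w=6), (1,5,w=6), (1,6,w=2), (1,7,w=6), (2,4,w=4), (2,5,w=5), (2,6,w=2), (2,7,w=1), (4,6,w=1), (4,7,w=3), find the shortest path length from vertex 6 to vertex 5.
7 (path: 6 -> 2 -> 5; weights 2 + 5 = 7)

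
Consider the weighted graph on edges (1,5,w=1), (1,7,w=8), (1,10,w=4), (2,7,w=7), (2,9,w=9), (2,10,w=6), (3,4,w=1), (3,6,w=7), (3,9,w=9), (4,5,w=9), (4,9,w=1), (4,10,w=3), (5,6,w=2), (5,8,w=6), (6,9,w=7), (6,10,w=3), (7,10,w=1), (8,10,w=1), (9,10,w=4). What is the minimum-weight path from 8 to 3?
5 (path: 8 -> 10 -> 4 -> 3; weights 1 + 3 + 1 = 5)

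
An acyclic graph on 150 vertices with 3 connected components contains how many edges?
147 (Each of the 3 component trees on V_i vertices has V_i - 1 edges; summing gives V - C = 150 - 3 = 147)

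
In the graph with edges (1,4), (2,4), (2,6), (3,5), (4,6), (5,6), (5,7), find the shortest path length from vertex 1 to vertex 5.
3 (path: 1 -> 4 -> 6 -> 5, 3 edges)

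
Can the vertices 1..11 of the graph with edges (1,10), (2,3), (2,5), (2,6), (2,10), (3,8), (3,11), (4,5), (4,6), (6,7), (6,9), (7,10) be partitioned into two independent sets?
Yes. Partition: {1, 2, 4, 7, 8, 9, 11}, {3, 5, 6, 10}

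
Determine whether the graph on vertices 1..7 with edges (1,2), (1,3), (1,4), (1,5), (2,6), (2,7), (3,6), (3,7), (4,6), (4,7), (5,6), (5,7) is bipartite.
Yes. Partition: {1, 6, 7}, {2, 3, 4, 5}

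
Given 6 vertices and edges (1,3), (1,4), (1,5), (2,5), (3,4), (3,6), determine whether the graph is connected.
Yes (BFS from 1 visits [1, 3, 4, 5, 6, 2] — all 6 vertices reached)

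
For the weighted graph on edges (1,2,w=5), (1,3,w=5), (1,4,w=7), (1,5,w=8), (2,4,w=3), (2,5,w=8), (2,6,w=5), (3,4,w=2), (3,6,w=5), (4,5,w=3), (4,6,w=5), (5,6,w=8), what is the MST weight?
18 (MST edges: (1,3,w=5), (2,4,w=3), (2,6,w=5), (3,4,w=2), (4,5,w=3); sum of weights 5 + 3 + 5 + 2 + 3 = 18)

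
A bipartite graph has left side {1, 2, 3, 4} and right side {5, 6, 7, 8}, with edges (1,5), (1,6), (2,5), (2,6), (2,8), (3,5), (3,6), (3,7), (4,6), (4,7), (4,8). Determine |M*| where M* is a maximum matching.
4 (matching: (1,6), (2,8), (3,5), (4,7); upper bound min(|L|,|R|) = min(4,4) = 4)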